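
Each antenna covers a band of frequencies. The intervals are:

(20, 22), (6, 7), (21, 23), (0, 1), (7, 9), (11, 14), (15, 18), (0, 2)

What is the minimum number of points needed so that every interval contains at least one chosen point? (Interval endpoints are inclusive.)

5

Sort by right endpoint; whenever an interval is uncovered, place a point at its right end.
Sorted: [0,1] [0,2] [6,7] [7,9] [11,14] [15,18] [20,22] [21,23]
{[0,1],[0,2]} hit by 1; {[6,7],[7,9]} hit by 7; {[11,14]} hit by 14; {[15,18]} hit by 18; {[20,22],[21,23]} hit by 22.
Points: 1, 7, 14, 18, 22 (5 total).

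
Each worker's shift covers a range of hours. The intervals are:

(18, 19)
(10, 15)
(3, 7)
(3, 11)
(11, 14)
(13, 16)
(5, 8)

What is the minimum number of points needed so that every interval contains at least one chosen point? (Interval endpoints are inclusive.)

Sort by right endpoint; whenever an interval is uncovered, place a point at its right end.
By right end: [3,7]  [5,8]  [3,11]  [11,14]  [10,15]  [13,16]  [18,19]
[3,7] uncovered → point at 7; [11,14] uncovered → point at 14; [18,19] uncovered → point at 19.
Points: 7, 14, 19 (3 total).

3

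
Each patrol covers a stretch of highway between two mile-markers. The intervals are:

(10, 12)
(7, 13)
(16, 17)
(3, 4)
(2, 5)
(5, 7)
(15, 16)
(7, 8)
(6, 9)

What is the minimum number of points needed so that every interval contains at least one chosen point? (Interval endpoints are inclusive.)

Sorted: [3,4] [2,5] [5,7] [7,8] [6,9] [10,12] [7,13] [15,16] [16,17]
{[3,4],[2,5]} hit by 4; {[5,7],[7,8],[6,9]} hit by 7; {[10,12],[7,13]} hit by 12; {[15,16],[16,17]} hit by 16.
Points: 4, 7, 12, 16 (4 total).

4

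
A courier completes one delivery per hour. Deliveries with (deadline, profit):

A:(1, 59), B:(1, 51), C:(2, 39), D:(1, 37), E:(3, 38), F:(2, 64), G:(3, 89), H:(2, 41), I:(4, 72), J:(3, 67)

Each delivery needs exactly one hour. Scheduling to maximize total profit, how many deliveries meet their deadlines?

4

Sort by profit descending; place each in the latest free slot ≤ its deadline.
Profit order: G=89 I=72 J=67 F=64 A=59 B=51 H=41 C=39 E=38 D=37
Assign: G→slot 3, I→slot 4, J→slot 2, F→slot 1, A skipped, B skipped, H skipped, C skipped, E skipped, D skipped.
Slots: [1:F] [2:J] [3:G] [4:I]
4 of 10 scheduled.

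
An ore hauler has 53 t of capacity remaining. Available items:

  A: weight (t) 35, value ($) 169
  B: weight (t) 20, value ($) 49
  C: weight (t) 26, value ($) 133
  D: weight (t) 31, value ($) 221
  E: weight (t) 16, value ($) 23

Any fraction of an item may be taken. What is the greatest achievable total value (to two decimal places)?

Ratios (sorted): D 7.13, C 5.12, A 4.83, B 2.45, E 1.44
take D (31 @ 221); take 22/26 of C → 112.54. Capacity used 53/53.
Total value = 333.54

333.54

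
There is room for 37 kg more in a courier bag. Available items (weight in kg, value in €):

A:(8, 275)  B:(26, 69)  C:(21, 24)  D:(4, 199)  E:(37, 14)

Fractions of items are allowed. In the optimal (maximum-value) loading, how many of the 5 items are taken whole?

2

Sort by value per unit weight and fill in that order.
Ratios (sorted): D 49.75, A 34.38, B 2.65, C 1.14, E 0.38
take D (4 @ 199); take A (8 @ 275); take 25/26 of B → 66.35. Capacity used 37/37.
2 item(s) taken whole; one partial (take 25/26 of B).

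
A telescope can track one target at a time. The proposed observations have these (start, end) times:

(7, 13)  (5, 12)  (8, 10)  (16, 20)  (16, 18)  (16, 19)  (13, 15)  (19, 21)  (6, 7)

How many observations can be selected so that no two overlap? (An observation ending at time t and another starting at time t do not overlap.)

Greedy by earliest finish: after sorting by end time, pick each interval compatible with the last pick.
By end time: (6,7), (8,10), (5,12), (7,13), (13,15), (16,18), (16,19), (16,20), (19,21).
Pick (6,7); next start ≥ 7 → (8,10); next start ≥ 10 → (13,15); next start ≥ 15 → (16,18); next start ≥ 18 → (19,21).
Selected 5 observations.

5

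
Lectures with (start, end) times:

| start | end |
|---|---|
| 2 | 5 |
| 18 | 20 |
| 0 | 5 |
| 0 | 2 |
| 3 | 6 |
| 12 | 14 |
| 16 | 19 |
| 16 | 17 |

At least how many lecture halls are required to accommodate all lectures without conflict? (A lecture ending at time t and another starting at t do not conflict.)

3

starts: [0, 0, 2, 3, 12, 16, 16, 18]
ends:   [2, 5, 5, 6, 14, 17, 19, 20]
s0→1 s0→2 e2→1 s2→2 s3→3  — peak 3.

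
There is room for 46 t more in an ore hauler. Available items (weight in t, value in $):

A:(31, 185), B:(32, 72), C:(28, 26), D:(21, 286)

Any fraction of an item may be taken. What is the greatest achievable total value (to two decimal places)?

435.19

Ratios (sorted): D 13.62, A 5.97, B 2.25, C 0.93
take D (21 @ 286); take 25/31 of A → 149.19. Capacity used 46/46.
Total value = 435.19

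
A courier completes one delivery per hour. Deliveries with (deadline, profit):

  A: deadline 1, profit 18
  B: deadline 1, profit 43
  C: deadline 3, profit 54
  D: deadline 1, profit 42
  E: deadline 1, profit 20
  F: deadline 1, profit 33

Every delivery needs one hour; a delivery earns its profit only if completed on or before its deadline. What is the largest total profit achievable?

Profit order: C=54 B=43 D=42 F=33 E=20 A=18
Assign: C→slot 3, B→slot 1, D skipped, F skipped, E skipped, A skipped.
Slots: [1:B] [3:C]
Profit = 43 + 54 = 97

97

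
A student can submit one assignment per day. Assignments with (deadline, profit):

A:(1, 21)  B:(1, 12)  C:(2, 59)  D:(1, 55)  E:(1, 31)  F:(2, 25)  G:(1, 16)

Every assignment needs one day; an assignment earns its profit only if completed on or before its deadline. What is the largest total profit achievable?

By profit: C(d2,59), D(d1,55), E(d1,31), F(d2,25), A(d1,21), G(d1,16), B(d1,12)
C→slot 2; D→slot 1; E skipped; F skipped; A skipped; G skipped; B skipped.
Profit = 55 + 59 = 114

114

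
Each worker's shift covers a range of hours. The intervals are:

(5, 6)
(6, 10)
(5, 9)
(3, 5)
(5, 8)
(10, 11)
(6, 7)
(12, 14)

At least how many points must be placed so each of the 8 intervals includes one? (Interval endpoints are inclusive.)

By right end: [3,5]  [5,6]  [6,7]  [5,8]  [5,9]  [6,10]  [10,11]  [12,14]
[3,5] uncovered → point at 5; [6,7] uncovered → point at 7; [10,11] uncovered → point at 11; [12,14] uncovered → point at 14.
Points: 5, 7, 11, 14 (4 total).

4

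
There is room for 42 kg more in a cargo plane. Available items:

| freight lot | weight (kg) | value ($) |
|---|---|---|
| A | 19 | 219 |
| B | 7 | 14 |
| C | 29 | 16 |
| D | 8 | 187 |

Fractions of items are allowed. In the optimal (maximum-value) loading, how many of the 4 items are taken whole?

3

Sort by value per unit weight and fill in that order.
Ratios (sorted): D 23.38, A 11.53, B 2.00, C 0.55
take D (8 @ 187); take A (19 @ 219); take B (7 @ 14); take 8/29 of C → 4.41. Capacity used 42/42.
3 item(s) taken whole; one partial (take 8/29 of C).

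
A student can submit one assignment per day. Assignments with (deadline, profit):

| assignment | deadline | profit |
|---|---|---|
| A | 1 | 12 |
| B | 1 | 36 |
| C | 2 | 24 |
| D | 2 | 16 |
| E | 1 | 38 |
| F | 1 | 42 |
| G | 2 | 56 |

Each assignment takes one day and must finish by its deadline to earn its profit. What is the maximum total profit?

Take jobs in profit order; each goes to the latest open slot no later than its deadline.
Profit order: G=56 F=42 E=38 B=36 C=24 D=16 A=12
Assign: G→slot 2, F→slot 1, E skipped, B skipped, C skipped, D skipped, A skipped.
Slots: [1:F] [2:G]
Profit = 42 + 56 = 98

98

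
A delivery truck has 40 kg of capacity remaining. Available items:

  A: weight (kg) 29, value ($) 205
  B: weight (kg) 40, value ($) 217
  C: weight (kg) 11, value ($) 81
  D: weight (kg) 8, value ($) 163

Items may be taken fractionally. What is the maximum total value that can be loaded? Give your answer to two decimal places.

392.45

Greedy by value/weight ratio, highest first.
Order: D (163/8=20.38) > C (81/11=7.36) > A (205/29=7.07) > B (217/40=5.42)
Fill: take D (8 @ 163) → take C (11 @ 81) → take 21/29 of A → 148.45; 40/40 used.
Total value = 392.45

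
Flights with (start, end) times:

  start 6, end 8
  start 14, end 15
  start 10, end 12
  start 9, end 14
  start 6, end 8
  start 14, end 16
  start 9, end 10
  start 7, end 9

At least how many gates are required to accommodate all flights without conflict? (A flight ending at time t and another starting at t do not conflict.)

3

The answer is the maximum number of intervals overlapping at any instant.
starts: [6, 6, 7, 9, 9, 10, 14, 14]
ends:   [8, 8, 9, 10, 12, 14, 15, 16]
s6→1 s6→2 s7→3  — peak 3.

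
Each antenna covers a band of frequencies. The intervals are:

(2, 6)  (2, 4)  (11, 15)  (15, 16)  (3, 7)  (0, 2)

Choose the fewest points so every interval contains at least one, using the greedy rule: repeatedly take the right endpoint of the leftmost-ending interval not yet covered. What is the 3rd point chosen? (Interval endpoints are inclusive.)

Sorted: [0,2] [2,4] [2,6] [3,7] [11,15] [15,16]
{[0,2],[2,4],[2,6]} hit by 2; {[3,7]} hit by 7; {[11,15],[15,16]} hit by 15.
Points: 2, 7, 15 (3 total).

15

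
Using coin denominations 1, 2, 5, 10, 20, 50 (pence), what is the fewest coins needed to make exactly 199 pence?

Use the largest denomination that fits, subtract, and repeat.
199 = 3×50 + 2×20 + 1×5 + 2×2
Total coins = 3 + 2 + 1 + 2 = 8

8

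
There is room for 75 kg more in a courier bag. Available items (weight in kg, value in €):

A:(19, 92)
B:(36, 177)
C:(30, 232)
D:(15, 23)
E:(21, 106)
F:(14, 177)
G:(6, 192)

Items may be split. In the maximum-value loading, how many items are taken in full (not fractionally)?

Greedy by value/weight ratio, highest first.
Order: G (192/6=32.00) > F (177/14=12.64) > C (232/30=7.73) > E (106/21=5.05) > B (177/36=4.92) > A (92/19=4.84) > D (23/15=1.53)
Fill: take G (6 @ 192) → take F (14 @ 177) → take C (30 @ 232) → take E (21 @ 106) → take 4/36 of B → 19.67; 75/75 used.
4 item(s) taken whole; one partial (take 4/36 of B).

4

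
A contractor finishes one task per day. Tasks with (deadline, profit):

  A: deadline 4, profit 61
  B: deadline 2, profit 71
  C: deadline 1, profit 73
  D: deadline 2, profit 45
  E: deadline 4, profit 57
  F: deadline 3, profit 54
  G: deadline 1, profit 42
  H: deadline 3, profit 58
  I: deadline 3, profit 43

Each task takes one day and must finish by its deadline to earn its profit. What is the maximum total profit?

Take jobs in profit order; each goes to the latest open slot no later than its deadline.
Profit order: C=73 B=71 A=61 H=58 E=57 F=54 D=45 I=43 G=42
Assign: C→slot 1, B→slot 2, A→slot 4, H→slot 3, E skipped, F skipped, D skipped, I skipped, G skipped.
Slots: [1:C] [2:B] [3:H] [4:A]
Profit = 73 + 71 + 58 + 61 = 263

263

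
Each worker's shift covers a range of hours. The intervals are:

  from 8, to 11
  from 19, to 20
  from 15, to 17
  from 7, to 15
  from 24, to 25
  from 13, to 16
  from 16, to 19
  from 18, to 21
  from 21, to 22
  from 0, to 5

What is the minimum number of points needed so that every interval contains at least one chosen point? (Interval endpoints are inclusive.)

Process intervals by earliest right end; each time one isn't hit yet, stab at its right endpoint.
By right end: [0,5]  [8,11]  [7,15]  [13,16]  [15,17]  [16,19]  [19,20]  [18,21]  [21,22]  [24,25]
[0,5] uncovered → point at 5; [8,11] uncovered → point at 11; [13,16] uncovered → point at 16; [19,20] uncovered → point at 20; [21,22] uncovered → point at 22; [24,25] uncovered → point at 25.
Points: 5, 11, 16, 20, 22, 25 (6 total).

6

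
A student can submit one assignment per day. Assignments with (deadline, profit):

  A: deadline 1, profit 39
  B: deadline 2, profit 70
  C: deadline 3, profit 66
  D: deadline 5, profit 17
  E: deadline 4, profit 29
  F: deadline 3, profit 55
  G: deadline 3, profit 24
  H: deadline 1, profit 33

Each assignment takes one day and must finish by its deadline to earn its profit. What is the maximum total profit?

237

Take jobs in profit order; each goes to the latest open slot no later than its deadline.
Profit order: B=70 C=66 F=55 A=39 H=33 E=29 G=24 D=17
Assign: B→slot 2, C→slot 3, F→slot 1, A skipped, H skipped, E→slot 4, G skipped, D→slot 5.
Slots: [1:F] [2:B] [3:C] [4:E] [5:D]
Profit = 55 + 70 + 66 + 29 + 17 = 237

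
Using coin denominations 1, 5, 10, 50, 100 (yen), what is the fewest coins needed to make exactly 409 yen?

409 = 4×100 + 1×5 + 4×1
Total coins = 4 + 1 + 4 = 9

9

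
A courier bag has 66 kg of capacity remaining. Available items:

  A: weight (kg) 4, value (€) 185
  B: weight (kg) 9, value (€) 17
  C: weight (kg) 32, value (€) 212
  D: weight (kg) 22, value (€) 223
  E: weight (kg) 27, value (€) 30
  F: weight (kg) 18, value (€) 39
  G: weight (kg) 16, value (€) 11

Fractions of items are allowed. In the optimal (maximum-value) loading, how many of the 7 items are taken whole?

3

Ratios (sorted): A 46.25, D 10.14, C 6.62, F 2.17, B 1.89, E 1.11, G 0.69
take A (4 @ 185); take D (22 @ 223); take C (32 @ 212); take 8/18 of F → 17.33. Capacity used 66/66.
3 item(s) taken whole; one partial (take 8/18 of F).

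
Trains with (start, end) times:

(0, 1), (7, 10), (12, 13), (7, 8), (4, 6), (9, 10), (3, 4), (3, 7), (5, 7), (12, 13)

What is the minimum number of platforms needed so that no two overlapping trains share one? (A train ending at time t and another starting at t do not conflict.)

3

Count concurrent intervals with a sweep; the peak is the room count.
Events (time:±→running): 0:+→1 1:-→0 3:+→1 3:+→2 4:-→1 4:+→2 5:+→3 … peak 3.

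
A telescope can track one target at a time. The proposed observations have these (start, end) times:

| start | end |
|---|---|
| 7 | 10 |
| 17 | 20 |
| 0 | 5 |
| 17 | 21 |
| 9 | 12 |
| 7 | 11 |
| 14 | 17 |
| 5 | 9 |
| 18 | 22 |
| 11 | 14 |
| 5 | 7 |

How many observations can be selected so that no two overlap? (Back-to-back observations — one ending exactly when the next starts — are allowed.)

6

By end time: (0,5), (5,7), (5,9), (7,10), (7,11), (9,12), (11,14), (14,17), (17,20), (17,21), (18,22).
Pick (0,5); next start ≥ 5 → (5,7); next start ≥ 7 → (7,10); next start ≥ 10 → (11,14); next start ≥ 14 → (14,17); next start ≥ 17 → (17,20).
Selected 6 observations.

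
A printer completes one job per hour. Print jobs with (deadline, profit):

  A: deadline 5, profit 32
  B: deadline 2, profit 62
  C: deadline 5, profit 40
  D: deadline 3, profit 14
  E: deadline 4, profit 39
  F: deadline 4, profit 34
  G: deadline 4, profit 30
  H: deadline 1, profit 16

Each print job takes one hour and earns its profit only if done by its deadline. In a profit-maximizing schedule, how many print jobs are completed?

Take jobs in profit order; each goes to the latest open slot no later than its deadline.
By profit: B(d2,62), C(d5,40), E(d4,39), F(d4,34), A(d5,32), G(d4,30), H(d1,16), D(d3,14)
B→slot 2; C→slot 5; E→slot 4; F→slot 3; A→slot 1; G skipped; H skipped; D skipped.
5 of 8 scheduled.

5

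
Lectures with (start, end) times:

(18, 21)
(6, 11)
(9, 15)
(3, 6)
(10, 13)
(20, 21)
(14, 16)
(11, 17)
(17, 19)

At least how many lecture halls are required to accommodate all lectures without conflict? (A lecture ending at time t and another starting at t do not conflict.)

Count concurrent intervals with a sweep; the peak is the room count.
starts: [3, 6, 9, 10, 11, 14, 17, 18, 20]
ends:   [6, 11, 13, 15, 16, 17, 19, 21, 21]
s3→1 e6→0 s6→1 s9→2 s10→3  — peak 3.

3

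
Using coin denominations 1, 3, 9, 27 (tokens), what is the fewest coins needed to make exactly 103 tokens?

Use the largest denomination that fits, subtract, and repeat.
103 = 3×27 + 2×9 + 1×3 + 1×1
Total coins = 3 + 2 + 1 + 1 = 7

7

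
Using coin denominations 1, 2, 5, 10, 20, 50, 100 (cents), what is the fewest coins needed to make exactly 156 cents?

Use the largest denomination that fits, subtract, and repeat.
156 − 1×100→56 − 1×50→6 − 1×5→1 − 1×1→0
Total coins = 1 + 1 + 1 + 1 = 4

4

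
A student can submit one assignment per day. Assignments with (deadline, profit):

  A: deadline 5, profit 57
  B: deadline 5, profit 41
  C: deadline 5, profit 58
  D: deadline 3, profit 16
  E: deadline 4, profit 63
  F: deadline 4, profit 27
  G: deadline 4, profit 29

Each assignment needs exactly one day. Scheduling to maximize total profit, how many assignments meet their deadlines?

Sort by profit descending; place each in the latest free slot ≤ its deadline.
Profit order: E=63 C=58 A=57 B=41 G=29 F=27 D=16
Assign: E→slot 4, C→slot 5, A→slot 3, B→slot 2, G→slot 1, F skipped, D skipped.
Slots: [1:G] [2:B] [3:A] [4:E] [5:C]
5 of 7 scheduled.

5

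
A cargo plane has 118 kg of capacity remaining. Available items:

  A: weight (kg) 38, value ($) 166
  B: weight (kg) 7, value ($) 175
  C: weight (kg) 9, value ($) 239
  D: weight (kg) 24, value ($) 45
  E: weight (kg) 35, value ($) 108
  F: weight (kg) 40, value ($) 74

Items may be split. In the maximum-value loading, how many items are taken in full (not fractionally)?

5

Ratios (sorted): C 26.56, B 25.00, A 4.37, E 3.09, D 1.88, F 1.85
take C (9 @ 239); take B (7 @ 175); take A (38 @ 166); take E (35 @ 108); take D (24 @ 45); take 5/40 of F → 9.25. Capacity used 118/118.
5 item(s) taken whole; one partial (take 5/40 of F).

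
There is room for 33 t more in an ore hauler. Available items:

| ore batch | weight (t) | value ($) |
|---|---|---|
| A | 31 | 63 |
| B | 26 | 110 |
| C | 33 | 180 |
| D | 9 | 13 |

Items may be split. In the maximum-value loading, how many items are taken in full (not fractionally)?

Greedy by value/weight ratio, highest first.
Order: C (180/33=5.45) > B (110/26=4.23) > A (63/31=2.03) > D (13/9=1.44)
Fill: take C (33 @ 180); 33/33 used.
1 item(s) taken whole.

1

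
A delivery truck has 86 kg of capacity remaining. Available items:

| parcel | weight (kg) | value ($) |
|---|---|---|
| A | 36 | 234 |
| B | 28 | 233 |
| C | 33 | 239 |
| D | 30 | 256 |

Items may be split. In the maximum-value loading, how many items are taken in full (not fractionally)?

Greedy by value/weight ratio, highest first.
Ratios (sorted): D 8.53, B 8.32, C 7.24, A 6.50
take D (30 @ 256); take B (28 @ 233); take 28/33 of C → 202.79. Capacity used 86/86.
2 item(s) taken whole; one partial (take 28/33 of C).

2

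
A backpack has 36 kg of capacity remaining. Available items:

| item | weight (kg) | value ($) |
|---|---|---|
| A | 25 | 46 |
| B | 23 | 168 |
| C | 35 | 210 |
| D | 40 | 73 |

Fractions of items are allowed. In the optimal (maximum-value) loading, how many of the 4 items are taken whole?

1

Greedy by value/weight ratio, highest first.
Order: B (168/23=7.30) > C (210/35=6.00) > A (46/25=1.84) > D (73/40=1.82)
Fill: take B (23 @ 168) → take 13/35 of C → 78.00; 36/36 used.
1 item(s) taken whole; one partial (take 13/35 of C).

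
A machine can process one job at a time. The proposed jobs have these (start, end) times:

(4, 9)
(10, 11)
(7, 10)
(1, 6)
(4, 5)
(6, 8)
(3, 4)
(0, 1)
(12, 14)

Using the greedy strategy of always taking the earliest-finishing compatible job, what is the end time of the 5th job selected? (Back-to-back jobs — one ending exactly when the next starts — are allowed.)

11

Sorted by end: (0,1)  (3,4)  (4,5)  (1,6)  (6,8)  (4,9)  (7,10)  (10,11)  (12,14)
take (0,1); take (3,4); take (4,5); take (6,8); skip (4,9); skip (7,10); take (10,11); take (12,14).
Selected: (0,1) (3,4) (4,5) (6,8) (10,11) (12,14)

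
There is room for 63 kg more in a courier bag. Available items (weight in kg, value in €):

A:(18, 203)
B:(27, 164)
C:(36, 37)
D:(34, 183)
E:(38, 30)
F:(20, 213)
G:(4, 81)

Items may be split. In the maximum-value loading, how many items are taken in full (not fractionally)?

Sort by value per unit weight and fill in that order.
Order: G (81/4=20.25) > A (203/18=11.28) > F (213/20=10.65) > B (164/27=6.07) > D (183/34=5.38) > C (37/36=1.03) > E (30/38=0.79)
Fill: take G (4 @ 81) → take A (18 @ 203) → take F (20 @ 213) → take 21/27 of B → 127.56; 63/63 used.
3 item(s) taken whole; one partial (take 21/27 of B).

3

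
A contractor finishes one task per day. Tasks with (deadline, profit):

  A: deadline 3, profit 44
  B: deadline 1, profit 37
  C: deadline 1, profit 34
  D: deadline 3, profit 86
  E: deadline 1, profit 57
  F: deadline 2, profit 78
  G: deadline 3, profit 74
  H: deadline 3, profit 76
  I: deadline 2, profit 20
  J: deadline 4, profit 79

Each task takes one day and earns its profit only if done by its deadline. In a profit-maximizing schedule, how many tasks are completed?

4

By profit: D(d3,86), J(d4,79), F(d2,78), H(d3,76), G(d3,74), E(d1,57), A(d3,44), B(d1,37), C(d1,34), I(d2,20)
D→slot 3; J→slot 4; F→slot 2; H→slot 1; G skipped; E skipped; A skipped; B skipped; C skipped; I skipped.
4 of 10 scheduled.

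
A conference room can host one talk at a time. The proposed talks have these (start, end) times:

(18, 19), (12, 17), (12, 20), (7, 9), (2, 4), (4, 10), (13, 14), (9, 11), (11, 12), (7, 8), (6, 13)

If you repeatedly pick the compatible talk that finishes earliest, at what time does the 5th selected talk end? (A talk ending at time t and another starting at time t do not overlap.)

Sorted by end: (2,4)  (7,8)  (7,9)  (4,10)  (9,11)  (11,12)  (6,13)  (13,14)  (12,17)  (18,19)  (12,20)
take (2,4); take (7,8); skip (7,9); skip (4,10); take (9,11); take (11,12); take (13,14); skip (12,17); take (18,19).
Selected: (2,4) (7,8) (9,11) (11,12) (13,14) (18,19)

14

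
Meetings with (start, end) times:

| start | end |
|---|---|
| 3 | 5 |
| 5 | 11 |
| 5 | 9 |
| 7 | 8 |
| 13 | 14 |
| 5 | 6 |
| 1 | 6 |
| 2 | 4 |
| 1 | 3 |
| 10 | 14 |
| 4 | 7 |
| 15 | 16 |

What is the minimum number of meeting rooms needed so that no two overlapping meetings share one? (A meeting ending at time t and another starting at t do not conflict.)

5

The answer is the maximum number of intervals overlapping at any instant.
starts: [1, 1, 2, 3, 4, 5, 5, 5, 7, 10, 13, 15]
ends:   [3, 4, 5, 6, 6, 7, 8, 9, 11, 14, 14, 16]
s1→1 s1→2 s2→3 e3→2 s3→3 e4→2 s4→3 e5→2 s5→3 s5→4 s5→5  — peak 5.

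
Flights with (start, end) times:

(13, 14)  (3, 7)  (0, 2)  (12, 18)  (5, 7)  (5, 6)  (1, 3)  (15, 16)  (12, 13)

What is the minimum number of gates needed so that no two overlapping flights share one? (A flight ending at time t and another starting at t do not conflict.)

3

starts: [0, 1, 3, 5, 5, 12, 12, 13, 15]
ends:   [2, 3, 6, 7, 7, 13, 14, 16, 18]
s0→1 s1→2 e2→1 e3→0 s3→1 s5→2 s5→3  — peak 3.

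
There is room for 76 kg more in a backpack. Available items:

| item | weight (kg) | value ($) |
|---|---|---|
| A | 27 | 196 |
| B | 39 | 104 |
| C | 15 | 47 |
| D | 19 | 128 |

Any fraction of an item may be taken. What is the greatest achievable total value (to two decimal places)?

411.00

Sort by value per unit weight and fill in that order.
Ratios (sorted): A 7.26, D 6.74, C 3.13, B 2.67
take A (27 @ 196); take D (19 @ 128); take C (15 @ 47); take 15/39 of B → 40.00. Capacity used 76/76.
Total value = 411.00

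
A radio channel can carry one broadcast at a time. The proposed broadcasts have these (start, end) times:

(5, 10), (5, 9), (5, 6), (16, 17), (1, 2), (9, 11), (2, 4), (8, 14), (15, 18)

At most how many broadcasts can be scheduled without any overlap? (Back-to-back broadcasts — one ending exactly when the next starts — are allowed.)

Order by finish time; keep every interval that doesn't clash with the previous kept one.
By end time: (1,2), (2,4), (5,6), (5,9), (5,10), (9,11), (8,14), (16,17), (15,18).
Pick (1,2); next start ≥ 2 → (2,4); next start ≥ 4 → (5,6); next start ≥ 6 → (9,11); next start ≥ 11 → (16,17).
Selected 5 broadcasts.

5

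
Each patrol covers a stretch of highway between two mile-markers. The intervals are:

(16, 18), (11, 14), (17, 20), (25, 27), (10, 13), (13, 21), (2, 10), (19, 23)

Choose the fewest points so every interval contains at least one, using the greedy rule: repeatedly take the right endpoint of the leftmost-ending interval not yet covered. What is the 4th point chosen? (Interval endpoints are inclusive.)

Process intervals by earliest right end; each time one isn't hit yet, stab at its right endpoint.
Sorted: [2,10] [10,13] [11,14] [16,18] [17,20] [13,21] [19,23] [25,27]
{[2,10],[10,13]} hit by 10; {[11,14]} hit by 14; {[16,18],[17,20],[13,21]} hit by 18; {[19,23]} hit by 23; {[25,27]} hit by 27.
Points: 10, 14, 18, 23, 27 (5 total).

23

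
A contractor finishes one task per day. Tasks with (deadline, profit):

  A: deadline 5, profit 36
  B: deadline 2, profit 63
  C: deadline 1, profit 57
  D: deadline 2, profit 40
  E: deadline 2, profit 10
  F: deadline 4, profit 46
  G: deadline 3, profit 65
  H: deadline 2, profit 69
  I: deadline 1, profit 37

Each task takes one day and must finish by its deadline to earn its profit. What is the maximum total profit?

Profit order: H=69 G=65 B=63 C=57 F=46 D=40 I=37 A=36 E=10
Assign: H→slot 2, G→slot 3, B→slot 1, C skipped, F→slot 4, D skipped, I skipped, A→slot 5, E skipped.
Slots: [1:B] [2:H] [3:G] [4:F] [5:A]
Profit = 63 + 69 + 65 + 46 + 36 = 279

279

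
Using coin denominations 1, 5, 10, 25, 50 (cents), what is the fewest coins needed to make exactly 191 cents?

7

Greedy: take as many of the largest coin as possible, then repeat with the remainder.
191 = 3×50 + 1×25 + 1×10 + 1×5 + 1×1
Total coins = 3 + 1 + 1 + 1 + 1 = 7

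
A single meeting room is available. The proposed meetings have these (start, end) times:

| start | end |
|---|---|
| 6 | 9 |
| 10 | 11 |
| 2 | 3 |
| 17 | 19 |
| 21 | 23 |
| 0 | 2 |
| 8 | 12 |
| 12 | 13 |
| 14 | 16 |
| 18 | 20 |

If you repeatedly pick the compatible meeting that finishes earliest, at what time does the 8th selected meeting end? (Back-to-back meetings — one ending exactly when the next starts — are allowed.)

By end time: (0,2), (2,3), (6,9), (10,11), (8,12), (12,13), (14,16), (17,19), (18,20), (21,23).
Pick (0,2); next start ≥ 2 → (2,3); next start ≥ 3 → (6,9); next start ≥ 9 → (10,11); next start ≥ 11 → (12,13); next start ≥ 13 → (14,16); next start ≥ 16 → (17,19); next start ≥ 19 → (21,23).
Selected: (0,2) (2,3) (6,9) (10,11) (12,13) (14,16) (17,19) (21,23)

23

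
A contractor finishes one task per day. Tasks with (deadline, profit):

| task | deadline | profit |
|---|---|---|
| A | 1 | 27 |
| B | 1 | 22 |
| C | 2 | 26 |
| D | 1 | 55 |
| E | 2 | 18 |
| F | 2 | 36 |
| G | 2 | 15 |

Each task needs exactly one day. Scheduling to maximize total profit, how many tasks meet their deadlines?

2

Profit order: D=55 F=36 A=27 C=26 B=22 E=18 G=15
Assign: D→slot 1, F→slot 2, A skipped, C skipped, B skipped, E skipped, G skipped.
Slots: [1:D] [2:F]
2 of 7 scheduled.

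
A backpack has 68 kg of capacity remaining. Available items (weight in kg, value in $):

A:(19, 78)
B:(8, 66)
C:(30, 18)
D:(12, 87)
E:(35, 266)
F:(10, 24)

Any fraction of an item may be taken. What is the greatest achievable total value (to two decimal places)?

472.37

Order: B (66/8=8.25) > E (266/35=7.60) > D (87/12=7.25) > A (78/19=4.11) > F (24/10=2.40) > C (18/30=0.60)
Fill: take B (8 @ 66) → take E (35 @ 266) → take D (12 @ 87) → take 13/19 of A → 53.37; 68/68 used.
Total value = 472.37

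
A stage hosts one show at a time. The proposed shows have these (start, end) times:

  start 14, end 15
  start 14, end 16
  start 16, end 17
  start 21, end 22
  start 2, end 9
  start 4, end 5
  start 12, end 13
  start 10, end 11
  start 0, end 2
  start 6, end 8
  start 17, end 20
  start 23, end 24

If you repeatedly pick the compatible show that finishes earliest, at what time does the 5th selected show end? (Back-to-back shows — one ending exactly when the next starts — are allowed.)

13

Greedy by earliest finish: after sorting by end time, pick each interval compatible with the last pick.
Sorted by end: (0,2)  (4,5)  (6,8)  (2,9)  (10,11)  (12,13)  (14,15)  (14,16)  (16,17)  (17,20)  (21,22)  (23,24)
take (0,2); take (4,5); take (6,8); take (10,11); take (12,13); take (14,15); take (16,17); take (17,20); take (21,22); take (23,24).
Selected: (0,2) (4,5) (6,8) (10,11) (12,13) (14,15) (16,17) (17,20) (21,22) (23,24)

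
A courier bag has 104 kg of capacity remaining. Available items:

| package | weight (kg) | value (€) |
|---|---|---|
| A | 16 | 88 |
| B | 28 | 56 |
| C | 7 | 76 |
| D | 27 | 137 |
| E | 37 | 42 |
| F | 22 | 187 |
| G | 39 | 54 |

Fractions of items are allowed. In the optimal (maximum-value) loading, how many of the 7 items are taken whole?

5

Greedy by value/weight ratio, highest first.
Ratios (sorted): C 10.86, F 8.50, A 5.50, D 5.07, B 2.00, G 1.38, E 1.14
take C (7 @ 76); take F (22 @ 187); take A (16 @ 88); take D (27 @ 137); take B (28 @ 56); take 4/39 of G → 5.54. Capacity used 104/104.
5 item(s) taken whole; one partial (take 4/39 of G).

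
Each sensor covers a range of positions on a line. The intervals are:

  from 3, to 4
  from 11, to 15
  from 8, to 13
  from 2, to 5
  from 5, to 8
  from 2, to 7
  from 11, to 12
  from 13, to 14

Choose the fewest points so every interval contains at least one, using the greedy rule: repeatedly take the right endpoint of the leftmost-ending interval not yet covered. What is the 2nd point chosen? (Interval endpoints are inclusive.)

8

Process intervals by earliest right end; each time one isn't hit yet, stab at its right endpoint.
Sorted: [3,4] [2,5] [2,7] [5,8] [11,12] [8,13] [13,14] [11,15]
{[3,4],[2,5],[2,7]} hit by 4; {[5,8]} hit by 8; {[11,12],[8,13]} hit by 12; {[13,14],[11,15]} hit by 14.
Points: 4, 8, 12, 14 (4 total).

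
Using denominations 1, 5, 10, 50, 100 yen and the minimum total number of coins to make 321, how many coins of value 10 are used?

2

321 = 3×100 + 2×10 + 1×1
Count of 10: 2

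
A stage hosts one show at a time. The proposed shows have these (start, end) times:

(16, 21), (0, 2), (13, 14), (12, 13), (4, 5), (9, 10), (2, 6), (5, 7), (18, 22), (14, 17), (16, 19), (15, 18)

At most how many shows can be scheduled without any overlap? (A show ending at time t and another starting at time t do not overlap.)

8

Sorted by end: (0,2)  (4,5)  (2,6)  (5,7)  (9,10)  (12,13)  (13,14)  (14,17)  (15,18)  (16,19)  (16,21)  (18,22)
take (0,2); take (4,5); take (5,7); take (9,10); take (12,13); take (13,14); take (14,17); skip (16,21); take (18,22).
Selected 8 shows.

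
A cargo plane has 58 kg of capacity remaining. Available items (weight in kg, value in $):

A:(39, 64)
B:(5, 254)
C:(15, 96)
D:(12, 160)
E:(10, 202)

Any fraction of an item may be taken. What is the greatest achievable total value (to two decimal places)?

Sort by value per unit weight and fill in that order.
Order: B (254/5=50.80) > E (202/10=20.20) > D (160/12=13.33) > C (96/15=6.40) > A (64/39=1.64)
Fill: take B (5 @ 254) → take E (10 @ 202) → take D (12 @ 160) → take C (15 @ 96) → take 16/39 of A → 26.26; 58/58 used.
Total value = 738.26

738.26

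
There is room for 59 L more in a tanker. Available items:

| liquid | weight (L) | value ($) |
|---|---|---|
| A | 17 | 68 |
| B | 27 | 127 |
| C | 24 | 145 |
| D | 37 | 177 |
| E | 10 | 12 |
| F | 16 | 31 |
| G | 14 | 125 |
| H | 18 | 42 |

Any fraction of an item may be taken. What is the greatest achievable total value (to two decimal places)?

Sort by value per unit weight and fill in that order.
Ratios (sorted): G 8.93, C 6.04, D 4.78, B 4.70, A 4.00, H 2.33, F 1.94, E 1.20
take G (14 @ 125); take C (24 @ 145); take 21/37 of D → 100.46. Capacity used 59/59.
Total value = 370.46

370.46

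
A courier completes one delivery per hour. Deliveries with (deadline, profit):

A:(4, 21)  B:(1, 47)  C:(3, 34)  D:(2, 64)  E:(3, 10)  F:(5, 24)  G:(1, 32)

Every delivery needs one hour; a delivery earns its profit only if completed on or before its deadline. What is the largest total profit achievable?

190

Profit order: D=64 B=47 C=34 G=32 F=24 A=21 E=10
Assign: D→slot 2, B→slot 1, C→slot 3, G skipped, F→slot 5, A→slot 4, E skipped.
Slots: [1:B] [2:D] [3:C] [4:A] [5:F]
Profit = 47 + 64 + 34 + 21 + 24 = 190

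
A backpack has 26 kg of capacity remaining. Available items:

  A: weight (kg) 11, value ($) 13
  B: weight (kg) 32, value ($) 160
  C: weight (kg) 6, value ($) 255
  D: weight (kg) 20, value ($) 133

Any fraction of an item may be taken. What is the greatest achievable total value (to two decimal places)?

Sort by value per unit weight and fill in that order.
Order: C (255/6=42.50) > D (133/20=6.65) > B (160/32=5.00) > A (13/11=1.18)
Fill: take C (6 @ 255) → take D (20 @ 133); 26/26 used.
Total value = 388.00

388.00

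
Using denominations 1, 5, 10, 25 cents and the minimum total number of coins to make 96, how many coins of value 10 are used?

Greedy: take as many of the largest coin as possible, then repeat with the remainder.
96 = 3×25 + 2×10 + 1×1
Count of 10: 2

2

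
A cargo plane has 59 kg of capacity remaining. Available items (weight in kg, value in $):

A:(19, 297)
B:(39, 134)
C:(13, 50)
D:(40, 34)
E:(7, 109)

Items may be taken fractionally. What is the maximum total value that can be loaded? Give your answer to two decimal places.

524.72

Sort by value per unit weight and fill in that order.
Order: A (297/19=15.63) > E (109/7=15.57) > C (50/13=3.85) > B (134/39=3.44) > D (34/40=0.85)
Fill: take A (19 @ 297) → take E (7 @ 109) → take C (13 @ 50) → take 20/39 of B → 68.72; 59/59 used.
Total value = 524.72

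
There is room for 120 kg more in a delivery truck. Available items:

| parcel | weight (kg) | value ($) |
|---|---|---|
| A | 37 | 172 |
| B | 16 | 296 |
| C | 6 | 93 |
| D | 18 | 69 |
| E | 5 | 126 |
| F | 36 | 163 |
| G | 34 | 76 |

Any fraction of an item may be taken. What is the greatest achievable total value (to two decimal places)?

Greedy by value/weight ratio, highest first.
Ratios (sorted): E 25.20, B 18.50, C 15.50, A 4.65, F 4.53, D 3.83, G 2.24
take E (5 @ 126); take B (16 @ 296); take C (6 @ 93); take A (37 @ 172); take F (36 @ 163); take D (18 @ 69); take 2/34 of G → 4.47. Capacity used 120/120.
Total value = 923.47

923.47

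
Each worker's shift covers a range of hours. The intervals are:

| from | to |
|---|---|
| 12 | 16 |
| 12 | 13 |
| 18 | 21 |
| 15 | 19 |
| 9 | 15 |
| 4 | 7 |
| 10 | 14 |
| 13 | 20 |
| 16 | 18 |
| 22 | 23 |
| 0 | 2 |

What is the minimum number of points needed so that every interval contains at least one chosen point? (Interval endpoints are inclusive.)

5

Process intervals by earliest right end; each time one isn't hit yet, stab at its right endpoint.
Sorted: [0,2] [4,7] [12,13] [10,14] [9,15] [12,16] [16,18] [15,19] [13,20] [18,21] [22,23]
{[0,2]} hit by 2; {[4,7]} hit by 7; {[12,13],[10,14],[9,15],[12,16]} hit by 13; {[16,18],[15,19],[13,20],[18,21]} hit by 18; {[22,23]} hit by 23.
Points: 2, 7, 13, 18, 23 (5 total).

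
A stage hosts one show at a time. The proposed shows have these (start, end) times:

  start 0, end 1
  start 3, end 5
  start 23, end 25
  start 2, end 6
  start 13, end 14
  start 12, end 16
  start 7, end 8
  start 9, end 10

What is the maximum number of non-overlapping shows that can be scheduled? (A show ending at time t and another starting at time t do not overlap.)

Greedy by earliest finish: after sorting by end time, pick each interval compatible with the last pick.
By end time: (0,1), (3,5), (2,6), (7,8), (9,10), (13,14), (12,16), (23,25).
Pick (0,1); next start ≥ 1 → (3,5); next start ≥ 5 → (7,8); next start ≥ 8 → (9,10); next start ≥ 10 → (13,14); next start ≥ 14 → (23,25).
Selected 6 shows.

6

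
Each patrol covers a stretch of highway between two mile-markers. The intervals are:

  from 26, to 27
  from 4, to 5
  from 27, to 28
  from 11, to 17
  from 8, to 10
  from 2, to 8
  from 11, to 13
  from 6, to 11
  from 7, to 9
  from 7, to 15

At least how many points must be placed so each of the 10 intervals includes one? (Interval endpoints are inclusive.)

4

Sort by right endpoint; whenever an interval is uncovered, place a point at its right end.
By right end: [4,5]  [2,8]  [7,9]  [8,10]  [6,11]  [11,13]  [7,15]  [11,17]  [26,27]  [27,28]
[4,5] uncovered → point at 5; [7,9] uncovered → point at 9; [11,13] uncovered → point at 13; [26,27] uncovered → point at 27.
Points: 5, 9, 13, 27 (4 total).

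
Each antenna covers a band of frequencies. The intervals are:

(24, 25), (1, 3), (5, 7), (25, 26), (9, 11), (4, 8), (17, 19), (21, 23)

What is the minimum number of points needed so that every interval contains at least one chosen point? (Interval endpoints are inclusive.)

Sort by right endpoint; whenever an interval is uncovered, place a point at its right end.
Sorted: [1,3] [5,7] [4,8] [9,11] [17,19] [21,23] [24,25] [25,26]
{[1,3]} hit by 3; {[5,7],[4,8]} hit by 7; {[9,11]} hit by 11; {[17,19]} hit by 19; {[21,23]} hit by 23; {[24,25],[25,26]} hit by 25.
Points: 3, 7, 11, 19, 23, 25 (6 total).

6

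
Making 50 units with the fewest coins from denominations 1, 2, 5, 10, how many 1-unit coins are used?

0

50 − 5×10→0
Count of 1: 0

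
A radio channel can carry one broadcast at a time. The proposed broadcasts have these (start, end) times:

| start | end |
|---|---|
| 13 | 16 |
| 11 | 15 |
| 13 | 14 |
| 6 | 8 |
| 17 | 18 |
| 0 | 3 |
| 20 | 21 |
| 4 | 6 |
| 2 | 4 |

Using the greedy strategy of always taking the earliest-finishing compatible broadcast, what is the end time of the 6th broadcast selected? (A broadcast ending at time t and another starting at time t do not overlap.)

Sorted by end: (0,3)  (2,4)  (4,6)  (6,8)  (13,14)  (11,15)  (13,16)  (17,18)  (20,21)
take (0,3); take (4,6); take (6,8); take (13,14); take (17,18); take (20,21).
Selected: (0,3) (4,6) (6,8) (13,14) (17,18) (20,21)

21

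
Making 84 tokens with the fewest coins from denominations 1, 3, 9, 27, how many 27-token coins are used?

Use the largest denomination that fits, subtract, and repeat.
84 = 3×27 + 1×3
Count of 27: 3

3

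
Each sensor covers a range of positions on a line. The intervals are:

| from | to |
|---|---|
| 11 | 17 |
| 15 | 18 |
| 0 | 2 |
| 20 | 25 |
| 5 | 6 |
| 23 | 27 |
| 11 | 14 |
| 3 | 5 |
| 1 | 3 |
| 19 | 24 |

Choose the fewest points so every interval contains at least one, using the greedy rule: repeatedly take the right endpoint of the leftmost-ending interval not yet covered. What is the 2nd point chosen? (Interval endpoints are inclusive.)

5

Sort by right endpoint; whenever an interval is uncovered, place a point at its right end.
Sorted: [0,2] [1,3] [3,5] [5,6] [11,14] [11,17] [15,18] [19,24] [20,25] [23,27]
{[0,2],[1,3]} hit by 2; {[3,5],[5,6]} hit by 5; {[11,14],[11,17]} hit by 14; {[15,18]} hit by 18; {[19,24],[20,25],[23,27]} hit by 24.
Points: 2, 5, 14, 18, 24 (5 total).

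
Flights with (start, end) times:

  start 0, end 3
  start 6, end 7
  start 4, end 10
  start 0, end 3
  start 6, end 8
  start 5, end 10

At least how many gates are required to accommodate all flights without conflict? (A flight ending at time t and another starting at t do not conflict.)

4

Events (time:±→running): 0:+→1 0:+→2 3:-→1 3:-→0 4:+→1 5:+→2 6:+→3 6:+→4 … peak 4.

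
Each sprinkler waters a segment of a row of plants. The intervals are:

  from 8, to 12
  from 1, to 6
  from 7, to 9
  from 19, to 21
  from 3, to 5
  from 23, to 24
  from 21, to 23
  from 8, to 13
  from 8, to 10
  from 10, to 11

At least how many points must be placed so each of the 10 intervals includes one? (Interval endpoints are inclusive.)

Sorted: [3,5] [1,6] [7,9] [8,10] [10,11] [8,12] [8,13] [19,21] [21,23] [23,24]
{[3,5],[1,6]} hit by 5; {[7,9],[8,10]} hit by 9; {[10,11],[8,12],[8,13]} hit by 11; {[19,21],[21,23]} hit by 21; {[23,24]} hit by 24.
Points: 5, 9, 11, 21, 24 (5 total).

5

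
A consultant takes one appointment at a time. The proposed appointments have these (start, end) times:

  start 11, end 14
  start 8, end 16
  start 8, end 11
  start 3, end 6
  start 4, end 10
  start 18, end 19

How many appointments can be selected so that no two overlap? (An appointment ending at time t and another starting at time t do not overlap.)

4

Sort by end time and greedily take each interval whose start is ≥ the last chosen end.
By end time: (3,6), (4,10), (8,11), (11,14), (8,16), (18,19).
Pick (3,6); next start ≥ 6 → (8,11); next start ≥ 11 → (11,14); next start ≥ 14 → (18,19).
Selected 4 appointments.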